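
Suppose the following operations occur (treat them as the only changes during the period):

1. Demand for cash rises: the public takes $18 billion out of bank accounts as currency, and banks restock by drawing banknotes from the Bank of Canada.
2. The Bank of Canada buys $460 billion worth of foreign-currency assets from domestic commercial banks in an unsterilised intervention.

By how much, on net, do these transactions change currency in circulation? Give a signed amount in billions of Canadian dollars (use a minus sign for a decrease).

+$18 billion

Currency withdrawal $18 billion: notes leave the central bank → +$18B.
FX purchase $460 billion: no currency enters or leaves circulation → 0.
Net: 18 + 0 = +$18 billion.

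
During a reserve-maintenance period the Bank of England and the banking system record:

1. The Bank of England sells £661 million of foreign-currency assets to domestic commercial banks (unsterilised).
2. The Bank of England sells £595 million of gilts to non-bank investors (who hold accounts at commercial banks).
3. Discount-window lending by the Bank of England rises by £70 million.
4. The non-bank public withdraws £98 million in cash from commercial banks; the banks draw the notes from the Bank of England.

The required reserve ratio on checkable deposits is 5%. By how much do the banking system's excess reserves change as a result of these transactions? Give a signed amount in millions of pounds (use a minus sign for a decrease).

-£1249.35 million

FX sale £661 million: reserves −£661M, deposits 0.
Asset sale (to non-banks) £595 million: reserves −£595M, deposits −£595M.
Discount-window loan £70 million: reserves +£70M, deposits 0.
Currency withdrawal £98 million: reserves −£98M, deposits −£98M.
Totals: Δreserves = −£1284M, Δdeposits = −£693M.
Δrequired reserves = 5% × −£693M = −£34.65M.
Δexcess reserves = Δreserves − Δrequired = −£1284M − (−£34.65M) = -£1249.35 million.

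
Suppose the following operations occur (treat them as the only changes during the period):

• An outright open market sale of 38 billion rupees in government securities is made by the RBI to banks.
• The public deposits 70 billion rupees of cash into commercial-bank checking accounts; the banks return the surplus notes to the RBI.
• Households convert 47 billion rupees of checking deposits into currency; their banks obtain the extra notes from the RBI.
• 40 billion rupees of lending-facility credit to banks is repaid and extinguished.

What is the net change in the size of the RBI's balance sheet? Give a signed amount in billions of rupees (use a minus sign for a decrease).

-78 billion

RBI balance sheet:
  Assets:      Securities −38B, Loans to banks −40B
  Liabilities: Bank reserves −55B, Currency in circulation −23B
Commercial banking system:
  Assets:      Reserves at CB −55B, Securities +38B
  Liabilities: Checkable deposits +23B, Borrowings from CB −40B
Change in total RBI assets = -78 billion.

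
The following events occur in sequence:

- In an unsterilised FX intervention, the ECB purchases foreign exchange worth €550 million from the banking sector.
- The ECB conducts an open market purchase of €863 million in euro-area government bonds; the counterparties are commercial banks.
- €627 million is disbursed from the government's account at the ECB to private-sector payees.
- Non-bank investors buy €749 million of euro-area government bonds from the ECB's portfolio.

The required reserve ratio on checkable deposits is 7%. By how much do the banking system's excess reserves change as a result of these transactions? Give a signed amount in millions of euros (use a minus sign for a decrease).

+€1299.54 million

FX purchase €550 million: reserves +€550M, deposits 0.
OMO purchase (from banks) €863 million: reserves +€863M, deposits 0.
Government spending €627 million: reserves +€627M, deposits +€627M.
Asset sale (to non-banks) €749 million: reserves −€749M, deposits −€749M.
Totals: Δreserves = +€1291M, Δdeposits = −€122M.
Δrequired reserves = 7% × −€122M = −€8.54M.
Δexcess reserves = Δreserves − Δrequired = +€1291M − (−€8.54M) = +€1299.54 million.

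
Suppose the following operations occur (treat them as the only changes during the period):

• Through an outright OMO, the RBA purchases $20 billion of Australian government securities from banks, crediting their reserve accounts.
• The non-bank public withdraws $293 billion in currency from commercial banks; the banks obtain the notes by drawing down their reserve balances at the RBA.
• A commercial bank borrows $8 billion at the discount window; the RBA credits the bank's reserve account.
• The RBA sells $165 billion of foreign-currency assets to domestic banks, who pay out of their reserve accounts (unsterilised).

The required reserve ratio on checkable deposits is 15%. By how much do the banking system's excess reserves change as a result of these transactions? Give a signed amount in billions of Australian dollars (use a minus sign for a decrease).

-$386.05 billion

OMO purchase (from banks) $20 billion: reserves +$20B, deposits 0.
Currency withdrawal $293 billion: reserves −$293B, deposits −$293B.
Discount-window loan $8 billion: reserves +$8B, deposits 0.
FX sale $165 billion: reserves −$165B, deposits 0.
Totals: Δreserves = −$430B, Δdeposits = −$293B.
Δrequired reserves = 15% × −$293B = −$43.95B.
Δexcess reserves = Δreserves − Δrequired = −$430B − (−$43.95B) = -$386.05 billion.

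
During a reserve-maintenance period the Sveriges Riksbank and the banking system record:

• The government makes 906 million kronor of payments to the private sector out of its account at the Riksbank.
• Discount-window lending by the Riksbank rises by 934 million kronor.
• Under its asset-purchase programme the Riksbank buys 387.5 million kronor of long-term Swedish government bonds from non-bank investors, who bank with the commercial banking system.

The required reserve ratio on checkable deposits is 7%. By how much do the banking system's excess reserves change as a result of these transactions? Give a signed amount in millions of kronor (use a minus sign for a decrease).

+2136.955 million

Government spending 906 million kronor: reserves +906M, deposits +906M.
Discount-window loan 934 million kronor: reserves +934M, deposits 0.
Asset purchase (from non-banks) 387.5 million kronor: reserves +387.5M, deposits +387.5M.
Totals: Δreserves = +2227.5M, Δdeposits = +1293.5M.
Δrequired reserves = 7% × +1293.5M = +90.545M.
Δexcess reserves = Δreserves − Δrequired = +2227.5M − (+90.545M) = +2136.955 million.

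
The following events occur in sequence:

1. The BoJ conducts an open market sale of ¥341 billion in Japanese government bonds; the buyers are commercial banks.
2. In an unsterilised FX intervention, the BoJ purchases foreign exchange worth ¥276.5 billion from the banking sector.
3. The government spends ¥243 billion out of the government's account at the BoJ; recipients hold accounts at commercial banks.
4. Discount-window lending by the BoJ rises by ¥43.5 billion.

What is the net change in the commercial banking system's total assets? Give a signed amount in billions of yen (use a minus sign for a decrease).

+¥286.5 billion

BoJ balance sheet:
  Assets:      Securities −¥341B, Loans to banks +¥43.5B, Foreign assets +¥276.5B
  Liabilities: Bank reserves +¥222B, Government deposits −¥243B
Commercial banking system:
  Assets:      Reserves at CB +¥222B, Securities +¥341B, Foreign assets −¥276.5B
  Liabilities: Checkable deposits +¥243B, Borrowings from CB +¥43.5B
Change in total bank assets = +¥286.5 billion.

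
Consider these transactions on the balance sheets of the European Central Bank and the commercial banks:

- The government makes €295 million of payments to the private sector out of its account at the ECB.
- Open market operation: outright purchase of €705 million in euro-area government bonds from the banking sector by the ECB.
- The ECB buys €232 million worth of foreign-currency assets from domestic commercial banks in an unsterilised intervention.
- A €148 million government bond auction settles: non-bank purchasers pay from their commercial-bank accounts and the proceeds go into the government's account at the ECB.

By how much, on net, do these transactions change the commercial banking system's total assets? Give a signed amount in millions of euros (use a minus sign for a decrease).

+€147 million

ECB balance sheet:
  Assets:      Securities +€705M, Foreign assets +€232M
  Liabilities: Bank reserves +€1084M, Government deposits −€147M
Commercial banking system:
  Assets:      Reserves at CB +€1084M, Securities −€705M, Foreign assets −€232M
  Liabilities: Checkable deposits +€147M
Change in total bank assets = +€147 million.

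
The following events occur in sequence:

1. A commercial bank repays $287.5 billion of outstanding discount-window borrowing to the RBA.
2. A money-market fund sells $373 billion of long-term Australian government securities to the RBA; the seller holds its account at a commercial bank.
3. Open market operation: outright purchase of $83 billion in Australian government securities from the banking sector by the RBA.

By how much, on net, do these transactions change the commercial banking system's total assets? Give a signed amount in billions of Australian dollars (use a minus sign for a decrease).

Discount-window repayment $287.5 billion: bank balance sheets shrink → −$287.5B.
Asset purchase (from non-banks) $373 billion: bank balance sheets expand → +$373B.
OMO purchase (from banks) $83 billion: just an asset swap on bank balance sheets → 0.
Net: −287.5 + 373 + 0 = +$85.5 billion.

+$85.5 billion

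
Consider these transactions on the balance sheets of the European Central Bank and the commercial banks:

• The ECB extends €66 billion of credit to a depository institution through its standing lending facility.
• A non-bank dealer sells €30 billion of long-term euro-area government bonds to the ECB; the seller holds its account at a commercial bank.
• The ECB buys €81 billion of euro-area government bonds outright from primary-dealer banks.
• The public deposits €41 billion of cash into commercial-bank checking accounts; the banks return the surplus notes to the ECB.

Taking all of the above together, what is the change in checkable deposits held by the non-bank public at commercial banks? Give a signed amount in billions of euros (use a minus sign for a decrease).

+€71 billion

ECB balance sheet:
  Assets:      Securities +€111B, Loans to banks +€66B
  Liabilities: Bank reserves +€218B, Currency in circulation −€41B
Commercial banking system:
  Assets:      Reserves at CB +€218B, Securities −€81B
  Liabilities: Checkable deposits +€71B, Borrowings from CB +€66B
So the change in checkable deposits held by the non-bank public at commercial banks is +€71 billion.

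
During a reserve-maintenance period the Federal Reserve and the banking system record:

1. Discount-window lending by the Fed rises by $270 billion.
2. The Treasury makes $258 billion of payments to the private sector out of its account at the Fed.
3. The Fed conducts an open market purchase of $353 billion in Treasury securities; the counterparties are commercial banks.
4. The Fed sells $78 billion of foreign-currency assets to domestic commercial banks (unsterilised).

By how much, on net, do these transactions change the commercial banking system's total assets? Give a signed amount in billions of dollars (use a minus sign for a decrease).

+$528 billion

Discount-window loan $270 billion: bank balance sheets expand → +$270B.
Government spending $258 billion: bank balance sheets expand → +$258B.
OMO purchase (from banks) $353 billion: just an asset swap on bank balance sheets → 0.
FX sale $78 billion: just an asset swap on bank balance sheets → 0.
Net: 270 + 258 + 0 + 0 = +$528 billion.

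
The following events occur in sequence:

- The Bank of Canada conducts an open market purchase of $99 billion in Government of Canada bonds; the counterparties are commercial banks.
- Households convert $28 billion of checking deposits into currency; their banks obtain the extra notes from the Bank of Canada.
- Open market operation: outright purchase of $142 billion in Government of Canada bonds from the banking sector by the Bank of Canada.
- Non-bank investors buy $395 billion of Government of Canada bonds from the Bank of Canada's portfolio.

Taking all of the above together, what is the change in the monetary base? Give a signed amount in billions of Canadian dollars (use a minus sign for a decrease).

Bank of Canada balance sheet:
  Assets:      Securities −$154B
  Liabilities: Bank reserves −$182B, Currency in circulation +$28B
Commercial banking system:
  Assets:      Reserves at CB −$182B, Securities −$241B
  Liabilities: Checkable deposits −$423B
Monetary base = currency + reserves: +$28B + (−$182B) = -$154 billion.

-$154 billion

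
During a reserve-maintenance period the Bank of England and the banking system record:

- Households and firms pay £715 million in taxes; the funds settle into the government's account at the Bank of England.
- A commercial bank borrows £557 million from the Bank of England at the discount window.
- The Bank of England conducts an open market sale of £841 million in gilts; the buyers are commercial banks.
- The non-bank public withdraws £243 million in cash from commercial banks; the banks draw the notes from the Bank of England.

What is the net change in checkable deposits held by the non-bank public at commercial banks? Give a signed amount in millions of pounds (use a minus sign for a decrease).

-£958 million

Government account inflow £715 million: non-bank counterparties' bank balances fall → −£715M.
Discount-window loan £557 million: the counterparty is a bank, so public deposits are unchanged → 0.
OMO sale (to banks) £841 million: the counterparty is a bank, so public deposits are unchanged → 0.
Currency withdrawal £243 million: non-bank counterparties' bank balances fall → −£243M.
Net: −715 + 0 + 0 − 243 = -£958 million.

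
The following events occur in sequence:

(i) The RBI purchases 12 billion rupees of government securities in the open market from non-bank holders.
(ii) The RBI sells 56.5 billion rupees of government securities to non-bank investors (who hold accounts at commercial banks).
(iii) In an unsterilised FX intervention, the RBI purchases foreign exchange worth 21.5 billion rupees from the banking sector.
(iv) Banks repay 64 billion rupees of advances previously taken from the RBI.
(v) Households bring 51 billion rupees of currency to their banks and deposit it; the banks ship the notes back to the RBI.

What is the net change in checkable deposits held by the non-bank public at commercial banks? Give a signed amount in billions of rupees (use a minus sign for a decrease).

Asset purchase (from non-banks) 12 billion rupees: non-bank counterparties' bank balances rise → +12B.
Asset sale (to non-banks) 56.5 billion rupees: non-bank counterparties' bank balances fall → −56.5B.
FX purchase 21.5 billion rupees: the counterparty is a bank, so public deposits are unchanged → 0.
Discount-window repayment 64 billion rupees: the counterparty is a bank, so public deposits are unchanged → 0.
Currency deposit 51 billion rupees: non-bank counterparties' bank balances rise → +51B.
Net: 12 − 56.5 + 0 + 0 + 51 = +6.5 billion.

+6.5 billion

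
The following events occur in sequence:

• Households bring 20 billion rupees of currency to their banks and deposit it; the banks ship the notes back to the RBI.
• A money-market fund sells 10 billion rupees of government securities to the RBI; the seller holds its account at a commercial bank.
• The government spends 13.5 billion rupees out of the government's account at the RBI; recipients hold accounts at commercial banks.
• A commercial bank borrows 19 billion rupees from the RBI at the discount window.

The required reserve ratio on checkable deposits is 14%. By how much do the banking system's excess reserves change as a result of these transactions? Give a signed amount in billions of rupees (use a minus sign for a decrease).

+56.41 billion

Currency deposit 20 billion rupees: reserves +20B, deposits +20B.
Asset purchase (from non-banks) 10 billion rupees: reserves +10B, deposits +10B.
Government spending 13.5 billion rupees: reserves +13.5B, deposits +13.5B.
Discount-window loan 19 billion rupees: reserves +19B, deposits 0.
Totals: Δreserves = +62.5B, Δdeposits = +43.5B.
Δrequired reserves = 14% × +43.5B = +6.09B.
Δexcess reserves = Δreserves − Δrequired = +62.5B − (+6.09B) = +56.41 billion.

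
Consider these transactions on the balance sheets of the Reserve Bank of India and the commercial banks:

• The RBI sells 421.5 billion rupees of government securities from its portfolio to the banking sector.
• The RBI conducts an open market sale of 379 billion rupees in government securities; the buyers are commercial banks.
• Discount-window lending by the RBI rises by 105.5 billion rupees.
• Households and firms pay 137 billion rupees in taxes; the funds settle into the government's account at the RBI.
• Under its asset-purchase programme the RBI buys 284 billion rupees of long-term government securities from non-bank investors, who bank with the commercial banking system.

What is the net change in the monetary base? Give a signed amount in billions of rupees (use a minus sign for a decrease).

OMO sale (to banks) 421.5 billion rupees: RBI balance sheet contracts → −421.5B.
OMO sale (to banks) 379 billion rupees: RBI balance sheet contracts → −379B.
Discount-window loan 105.5 billion rupees: RBI balance sheet expands → +105.5B.
Government account inflow 137 billion rupees: reserves shift to a non-base liability → −137B.
Asset purchase (from non-banks) 284 billion rupees: RBI balance sheet expands → +284B.
Net: −421.5 − 379 + 105.5 − 137 + 284 = -548 billion.

-548 billion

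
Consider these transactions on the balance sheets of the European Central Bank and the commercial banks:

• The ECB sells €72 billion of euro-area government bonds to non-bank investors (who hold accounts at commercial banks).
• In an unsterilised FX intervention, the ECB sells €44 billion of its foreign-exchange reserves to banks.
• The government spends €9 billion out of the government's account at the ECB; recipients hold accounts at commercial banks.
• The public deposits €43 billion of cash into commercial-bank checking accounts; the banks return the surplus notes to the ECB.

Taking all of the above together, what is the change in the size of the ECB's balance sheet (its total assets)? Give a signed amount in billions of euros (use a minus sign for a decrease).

Asset sale (to non-banks) €72 billion: an ECB asset is shed → −€72B.
FX sale €44 billion: an ECB asset is shed → −€44B.
Government spending €9 billion: only the composition of liabilities changes → 0.
Currency deposit €43 billion: only the composition of liabilities changes → 0.
Net: −72 − 44 + 0 + 0 = -€116 billion.

-€116 billion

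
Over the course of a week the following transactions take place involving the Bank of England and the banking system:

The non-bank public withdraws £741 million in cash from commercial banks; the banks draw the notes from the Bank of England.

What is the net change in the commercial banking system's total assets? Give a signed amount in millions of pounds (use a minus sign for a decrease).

Currency withdrawal £741 million: bank balance sheets shrink → −£741M.

-£741 million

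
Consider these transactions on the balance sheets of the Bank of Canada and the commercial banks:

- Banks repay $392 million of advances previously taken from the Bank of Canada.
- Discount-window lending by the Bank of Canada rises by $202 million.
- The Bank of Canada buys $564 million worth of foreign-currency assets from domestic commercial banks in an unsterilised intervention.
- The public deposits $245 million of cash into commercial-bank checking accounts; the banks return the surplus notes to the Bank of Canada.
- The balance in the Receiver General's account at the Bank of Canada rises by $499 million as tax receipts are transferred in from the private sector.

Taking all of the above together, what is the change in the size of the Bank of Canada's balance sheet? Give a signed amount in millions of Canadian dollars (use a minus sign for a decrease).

Discount-window repayment $392 million: a Bank of Canada asset is shed → −$392M.
Discount-window loan $202 million: a Bank of Canada asset is acquired → +$202M.
FX purchase $564 million: a Bank of Canada asset is acquired → +$564M.
Currency deposit $245 million: only the composition of liabilities changes → 0.
Government account inflow $499 million: only the composition of liabilities changes → 0.
Net: −392 + 202 + 564 + 0 + 0 = +$374 million.

+$374 million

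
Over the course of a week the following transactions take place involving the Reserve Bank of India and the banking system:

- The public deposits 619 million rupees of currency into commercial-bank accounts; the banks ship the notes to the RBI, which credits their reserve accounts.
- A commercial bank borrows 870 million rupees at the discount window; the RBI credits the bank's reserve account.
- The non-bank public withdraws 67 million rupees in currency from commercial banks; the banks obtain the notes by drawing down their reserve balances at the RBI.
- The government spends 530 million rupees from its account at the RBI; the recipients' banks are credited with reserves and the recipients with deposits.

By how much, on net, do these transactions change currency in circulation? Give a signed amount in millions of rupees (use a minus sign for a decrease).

-552 million

Currency deposit 619 million rupees: notes return to the central bank → −619M.
Discount-window loan 870 million rupees: no currency enters or leaves circulation → 0.
Currency withdrawal 67 million rupees: notes leave the central bank → +67M.
Government spending 530 million rupees: no currency enters or leaves circulation → 0.
Net: −619 + 0 + 67 + 0 = -552 million.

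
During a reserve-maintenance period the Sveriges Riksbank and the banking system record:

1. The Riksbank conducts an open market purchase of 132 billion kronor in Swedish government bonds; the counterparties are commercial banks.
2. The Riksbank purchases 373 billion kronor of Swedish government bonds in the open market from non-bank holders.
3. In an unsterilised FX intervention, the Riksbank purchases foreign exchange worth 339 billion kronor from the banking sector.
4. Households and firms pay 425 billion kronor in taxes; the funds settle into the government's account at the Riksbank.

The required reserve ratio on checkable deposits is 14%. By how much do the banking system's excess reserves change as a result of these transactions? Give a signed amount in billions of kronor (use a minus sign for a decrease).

+426.28 billion

OMO purchase (from banks) 132 billion kronor: reserves +132B, deposits 0.
Asset purchase (from non-banks) 373 billion kronor: reserves +373B, deposits +373B.
FX purchase 339 billion kronor: reserves +339B, deposits 0.
Government account inflow 425 billion kronor: reserves −425B, deposits −425B.
Totals: Δreserves = +419B, Δdeposits = −52B.
Δrequired reserves = 14% × −52B = −7.28B.
Δexcess reserves = Δreserves − Δrequired = +419B − (−7.28B) = +426.28 billion.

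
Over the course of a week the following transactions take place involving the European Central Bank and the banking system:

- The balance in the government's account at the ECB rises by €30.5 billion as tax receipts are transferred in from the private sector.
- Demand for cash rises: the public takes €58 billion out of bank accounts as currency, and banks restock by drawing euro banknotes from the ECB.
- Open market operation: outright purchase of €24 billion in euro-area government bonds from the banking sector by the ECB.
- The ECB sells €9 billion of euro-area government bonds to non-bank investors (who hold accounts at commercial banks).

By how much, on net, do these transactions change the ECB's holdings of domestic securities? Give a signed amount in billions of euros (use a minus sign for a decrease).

+€15 billion

Government account inflow €30.5 billion: the ECB's securities portfolio is untouched → 0.
Currency withdrawal €58 billion: the ECB's securities portfolio is untouched → 0.
OMO purchase (from banks) €24 billion: securities added to the ECB's portfolio → +€24B.
Asset sale (to non-banks) €9 billion: securities removed from the ECB's portfolio → −€9B.
Net: 0 + 0 + 24 − 9 = +€15 billion.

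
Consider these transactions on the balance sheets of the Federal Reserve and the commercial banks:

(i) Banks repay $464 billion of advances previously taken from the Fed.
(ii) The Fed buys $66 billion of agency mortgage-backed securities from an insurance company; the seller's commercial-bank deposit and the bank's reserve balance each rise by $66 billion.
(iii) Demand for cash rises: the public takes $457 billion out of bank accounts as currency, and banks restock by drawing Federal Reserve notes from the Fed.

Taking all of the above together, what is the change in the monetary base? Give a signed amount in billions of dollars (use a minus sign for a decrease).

Discount-window repayment $464 billion: Fed balance sheet contracts → −$464B.
Asset purchase (from non-banks) $66 billion: Fed balance sheet expands → +$66B.
Currency withdrawal $457 billion: just a shift between currency and reserves — both are base money → 0.
Net: −464 + 66 + 0 = -$398 billion.

-$398 billion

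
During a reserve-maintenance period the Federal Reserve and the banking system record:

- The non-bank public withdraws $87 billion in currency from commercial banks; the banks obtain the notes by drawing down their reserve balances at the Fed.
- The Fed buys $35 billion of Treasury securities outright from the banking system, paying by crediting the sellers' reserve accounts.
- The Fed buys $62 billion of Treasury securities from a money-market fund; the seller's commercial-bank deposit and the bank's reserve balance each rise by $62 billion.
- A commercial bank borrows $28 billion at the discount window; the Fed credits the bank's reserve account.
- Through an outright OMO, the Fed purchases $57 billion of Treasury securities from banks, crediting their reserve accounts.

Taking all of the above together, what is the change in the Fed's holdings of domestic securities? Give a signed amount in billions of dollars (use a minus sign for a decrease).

Fed balance sheet:
  Assets:      Securities +$154B, Loans to banks +$28B
  Liabilities: Bank reserves +$95B, Currency in circulation +$87B
So the change in the Fed's holdings of domestic securities is +$154 billion.

+$154 billion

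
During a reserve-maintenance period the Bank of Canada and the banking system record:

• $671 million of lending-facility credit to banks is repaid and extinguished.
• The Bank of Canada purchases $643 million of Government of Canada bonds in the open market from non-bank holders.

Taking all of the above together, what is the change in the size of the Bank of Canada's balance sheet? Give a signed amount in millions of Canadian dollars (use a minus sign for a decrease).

Discount-window repayment $671 million: a Bank of Canada asset is shed → −$671M.
Asset purchase (from non-banks) $643 million: a Bank of Canada asset is acquired → +$643M.
Net: −671 + 643 = -$28 million.

-$28 million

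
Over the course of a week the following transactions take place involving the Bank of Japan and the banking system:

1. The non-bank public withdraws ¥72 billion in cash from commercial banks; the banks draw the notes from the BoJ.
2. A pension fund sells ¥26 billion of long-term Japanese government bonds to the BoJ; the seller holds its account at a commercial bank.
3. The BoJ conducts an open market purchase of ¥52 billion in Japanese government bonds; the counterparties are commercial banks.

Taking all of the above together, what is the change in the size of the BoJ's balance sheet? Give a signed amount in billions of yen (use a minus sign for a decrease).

+¥78 billion

Currency withdrawal ¥72 billion: only the composition of liabilities changes → 0.
Asset purchase (from non-banks) ¥26 billion: a BoJ asset is acquired → +¥26B.
OMO purchase (from banks) ¥52 billion: a BoJ asset is acquired → +¥52B.
Net: 0 + 26 + 52 = +¥78 billion.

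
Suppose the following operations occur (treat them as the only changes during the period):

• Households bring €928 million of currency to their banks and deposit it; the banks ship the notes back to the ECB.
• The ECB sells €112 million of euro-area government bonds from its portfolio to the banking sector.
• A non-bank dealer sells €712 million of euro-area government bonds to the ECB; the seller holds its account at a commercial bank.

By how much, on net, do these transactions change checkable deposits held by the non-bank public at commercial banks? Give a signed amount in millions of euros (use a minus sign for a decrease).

+€1640 million

ECB balance sheet:
  Assets:      Securities +€600M
  Liabilities: Bank reserves +€1528M, Currency in circulation −€928M
Commercial banking system:
  Assets:      Reserves at CB +€1528M, Securities +€112M
  Liabilities: Checkable deposits +€1640M
So the change in checkable deposits held by the non-bank public at commercial banks is +€1640 million.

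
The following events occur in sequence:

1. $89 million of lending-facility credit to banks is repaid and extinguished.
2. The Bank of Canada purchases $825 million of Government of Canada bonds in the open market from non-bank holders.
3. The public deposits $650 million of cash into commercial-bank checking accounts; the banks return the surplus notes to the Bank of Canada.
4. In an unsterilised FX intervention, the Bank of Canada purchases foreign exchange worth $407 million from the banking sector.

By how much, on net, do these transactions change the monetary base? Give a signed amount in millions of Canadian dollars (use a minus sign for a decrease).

+$1143 million

Bank of Canada balance sheet:
  Assets:      Securities +$825M, Loans to banks −$89M, Foreign assets +$407M
  Liabilities: Bank reserves +$1793M, Currency in circulation −$650M
Monetary base = currency + reserves: −$650M + (+$1793M) = +$1143 million.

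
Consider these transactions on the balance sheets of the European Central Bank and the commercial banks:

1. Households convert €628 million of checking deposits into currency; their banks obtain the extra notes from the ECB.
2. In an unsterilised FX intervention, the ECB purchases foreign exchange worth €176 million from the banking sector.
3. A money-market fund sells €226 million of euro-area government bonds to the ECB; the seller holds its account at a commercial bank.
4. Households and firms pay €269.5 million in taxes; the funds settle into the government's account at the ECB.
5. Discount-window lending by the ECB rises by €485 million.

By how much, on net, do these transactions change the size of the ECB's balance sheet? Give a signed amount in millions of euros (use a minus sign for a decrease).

Currency withdrawal €628 million: only the composition of liabilities changes → 0.
FX purchase €176 million: an ECB asset is acquired → +€176M.
Asset purchase (from non-banks) €226 million: an ECB asset is acquired → +€226M.
Government account inflow €269.5 million: only the composition of liabilities changes → 0.
Discount-window loan €485 million: an ECB asset is acquired → +€485M.
Net: 0 + 176 + 226 + 0 + 485 = +€887 million.

+€887 million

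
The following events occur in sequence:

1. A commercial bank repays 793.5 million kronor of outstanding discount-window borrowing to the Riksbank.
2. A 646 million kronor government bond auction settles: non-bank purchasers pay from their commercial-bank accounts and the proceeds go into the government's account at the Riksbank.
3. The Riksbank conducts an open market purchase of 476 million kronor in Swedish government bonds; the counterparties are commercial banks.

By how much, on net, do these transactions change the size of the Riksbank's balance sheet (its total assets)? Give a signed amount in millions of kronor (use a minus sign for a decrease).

Discount-window repayment 793.5 million kronor: a Riksbank asset is shed → −793.5M.
Government account inflow 646 million kronor: only the composition of liabilities changes → 0.
OMO purchase (from banks) 476 million kronor: a Riksbank asset is acquired → +476M.
Net: −793.5 + 0 + 476 = -317.5 million.

-317.5 million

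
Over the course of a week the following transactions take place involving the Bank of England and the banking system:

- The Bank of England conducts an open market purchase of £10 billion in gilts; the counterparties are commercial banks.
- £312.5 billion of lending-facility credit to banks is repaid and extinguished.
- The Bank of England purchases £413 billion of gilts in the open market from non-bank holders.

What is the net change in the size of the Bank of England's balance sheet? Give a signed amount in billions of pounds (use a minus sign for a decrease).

+£110.5 billion

Bank of England balance sheet:
  Assets:      Securities +£423B, Loans to banks −£312.5B
  Liabilities: Bank reserves +£110.5B
Change in total Bank of England assets = +£110.5 billion.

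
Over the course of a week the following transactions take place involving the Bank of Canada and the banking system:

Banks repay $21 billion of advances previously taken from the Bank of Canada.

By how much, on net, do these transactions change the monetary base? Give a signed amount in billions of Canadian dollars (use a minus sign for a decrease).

-$21 billion

Bank of Canada balance sheet:
  Assets:      Loans to banks −$21B
  Liabilities: Bank reserves −$21B
Monetary base = currency + reserves: 0 + (−$21B) = -$21 billion.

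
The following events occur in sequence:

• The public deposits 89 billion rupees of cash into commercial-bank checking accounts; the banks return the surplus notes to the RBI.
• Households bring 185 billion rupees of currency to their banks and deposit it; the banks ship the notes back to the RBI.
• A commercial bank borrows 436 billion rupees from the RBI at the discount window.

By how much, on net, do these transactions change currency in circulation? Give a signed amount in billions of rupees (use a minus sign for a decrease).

Currency deposit 89 billion rupees: notes return to the central bank → −89B.
Currency deposit 185 billion rupees: notes return to the central bank → −185B.
Discount-window loan 436 billion rupees: no currency enters or leaves circulation → 0.
Net: −89 − 185 + 0 = -274 billion.

-274 billion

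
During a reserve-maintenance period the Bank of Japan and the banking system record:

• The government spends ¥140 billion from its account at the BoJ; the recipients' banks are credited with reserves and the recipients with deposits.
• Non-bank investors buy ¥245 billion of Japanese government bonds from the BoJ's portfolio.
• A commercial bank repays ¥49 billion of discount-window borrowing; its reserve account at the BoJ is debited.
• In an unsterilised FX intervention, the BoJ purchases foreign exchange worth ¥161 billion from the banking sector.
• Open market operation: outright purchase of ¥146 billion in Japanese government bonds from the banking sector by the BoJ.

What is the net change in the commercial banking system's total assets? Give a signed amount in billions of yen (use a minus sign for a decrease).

-¥154 billion

BoJ balance sheet:
  Assets:      Securities −¥99B, Loans to banks −¥49B, Foreign assets +¥161B
  Liabilities: Bank reserves +¥153B, Government deposits −¥140B
Commercial banking system:
  Assets:      Reserves at CB +¥153B, Securities −¥146B, Foreign assets −¥161B
  Liabilities: Checkable deposits −¥105B, Borrowings from CB −¥49B
Change in total bank assets = -¥154 billion.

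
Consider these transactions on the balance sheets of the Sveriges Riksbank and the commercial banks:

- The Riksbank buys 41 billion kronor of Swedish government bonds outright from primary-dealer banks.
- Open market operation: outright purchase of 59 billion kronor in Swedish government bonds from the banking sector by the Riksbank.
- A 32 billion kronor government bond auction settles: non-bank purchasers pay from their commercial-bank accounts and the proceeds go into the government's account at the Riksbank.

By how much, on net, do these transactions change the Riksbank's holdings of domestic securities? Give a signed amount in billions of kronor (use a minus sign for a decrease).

+100 billion

Riksbank balance sheet:
  Assets:      Securities +100B
  Liabilities: Bank reserves +68B, Government deposits +32B
So the change in the Riksbank's holdings of domestic securities is +100 billion.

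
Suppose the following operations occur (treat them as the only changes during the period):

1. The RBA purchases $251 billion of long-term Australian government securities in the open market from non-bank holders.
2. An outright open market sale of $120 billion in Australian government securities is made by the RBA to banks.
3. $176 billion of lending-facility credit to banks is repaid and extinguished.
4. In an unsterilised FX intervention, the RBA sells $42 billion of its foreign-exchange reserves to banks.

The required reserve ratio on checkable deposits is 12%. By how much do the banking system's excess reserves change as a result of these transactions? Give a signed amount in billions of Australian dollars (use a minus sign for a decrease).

Asset purchase (from non-banks) $251 billion: reserves +$251B, deposits +$251B.
OMO sale (to banks) $120 billion: reserves −$120B, deposits 0.
Discount-window repayment $176 billion: reserves −$176B, deposits 0.
FX sale $42 billion: reserves −$42B, deposits 0.
Totals: Δreserves = −$87B, Δdeposits = +$251B.
Δrequired reserves = 12% × +$251B = +$30.12B.
Δexcess reserves = Δreserves − Δrequired = −$87B − (+$30.12B) = -$117.12 billion.

-$117.12 billion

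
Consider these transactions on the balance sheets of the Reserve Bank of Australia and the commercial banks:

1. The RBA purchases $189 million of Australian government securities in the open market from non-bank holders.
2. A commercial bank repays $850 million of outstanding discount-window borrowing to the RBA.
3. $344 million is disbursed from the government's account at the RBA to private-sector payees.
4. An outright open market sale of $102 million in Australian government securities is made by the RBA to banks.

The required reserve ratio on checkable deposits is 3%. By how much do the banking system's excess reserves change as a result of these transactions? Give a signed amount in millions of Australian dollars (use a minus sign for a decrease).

Asset purchase (from non-banks) $189 million: reserves +$189M, deposits +$189M.
Discount-window repayment $850 million: reserves −$850M, deposits 0.
Government spending $344 million: reserves +$344M, deposits +$344M.
OMO sale (to banks) $102 million: reserves −$102M, deposits 0.
Totals: Δreserves = −$419M, Δdeposits = +$533M.
Δrequired reserves = 3% × +$533M = +$15.99M.
Δexcess reserves = Δreserves − Δrequired = −$419M − (+$15.99M) = -$434.99 million.

-$434.99 million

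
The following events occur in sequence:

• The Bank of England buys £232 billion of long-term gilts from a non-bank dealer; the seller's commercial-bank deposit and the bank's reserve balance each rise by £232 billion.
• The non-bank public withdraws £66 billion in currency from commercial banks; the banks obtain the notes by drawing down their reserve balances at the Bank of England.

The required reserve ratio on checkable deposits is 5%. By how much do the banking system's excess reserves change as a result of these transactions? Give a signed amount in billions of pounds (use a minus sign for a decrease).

+£157.7 billion

Asset purchase (from non-banks) £232 billion: reserves +£232B, deposits +£232B.
Currency withdrawal £66 billion: reserves −£66B, deposits −£66B.
Totals: Δreserves = +£166B, Δdeposits = +£166B.
Δrequired reserves = 5% × +£166B = +£8.3B.
Δexcess reserves = Δreserves − Δrequired = +£166B − (+£8.3B) = +£157.7 billion.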